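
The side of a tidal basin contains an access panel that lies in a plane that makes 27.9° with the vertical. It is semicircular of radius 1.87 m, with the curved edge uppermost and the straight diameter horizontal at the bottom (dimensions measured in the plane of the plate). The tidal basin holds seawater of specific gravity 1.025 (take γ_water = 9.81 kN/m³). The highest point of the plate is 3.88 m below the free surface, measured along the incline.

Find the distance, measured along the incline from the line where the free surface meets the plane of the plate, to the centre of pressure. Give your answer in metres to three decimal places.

γ = 1.025 × 9.81 = 10.05525 kN/m³.
The plate makes 27.9° with the vertical, i.e. θ = 90° − 27.9° = 62.1° to the horizontal. Measuring y along the incline from the free-surface line, vertical depth h = y·sinθ with sinθ = 0.883766.
The centroid lies 4r/(3π) = 0.793653 m above the diameter, so r − 4r/(3π) = 1.87 − 0.793653 = 1.07635 m below the topmost point, so y_c = 3.88 + 1.07635 = 4.95635 m and h_c = 4.95635 × 0.883766 = 4.38025 m.
A = πr²/2 = π × 1.87²/2 = 5.49292 m².
Resultant F = γ·h_c·A = 10.05525 × 4.38025 × 5.49292 = 241.933 kN.
I_c = (π/8 − 8/(9π))·r⁴ = 0.109757 × 1.87⁴ = 1.34214 m⁴.
Centre of pressure: y_p = y_c + I_c/(y_c·A) = 4.95635 + 1.34214/(4.95635 × 5.49292) = 4.95635 + 0.0492984 = 5.00565 m along the plane.

y_p = 5.006 m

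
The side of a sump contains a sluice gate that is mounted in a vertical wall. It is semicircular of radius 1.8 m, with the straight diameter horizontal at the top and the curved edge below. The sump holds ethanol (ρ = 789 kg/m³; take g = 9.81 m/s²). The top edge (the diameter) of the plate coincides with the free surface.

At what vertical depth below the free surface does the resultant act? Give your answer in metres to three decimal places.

h_p = 1.060 m

γ = ρg = 789 × 9.81 / 1000 = 7.74009 kN/m³.
The centroid of a semicircle lies 4r/(3π) = 0.763944 m from the diameter, here below the top edge, so the centroid depth is h_c = 0.763944 m.
A = πr²/2 = π × 1.8²/2 = 5.08938 m².
Resultant F = γ·h_c·A = 7.74009 × 0.763944 × 5.08938 = 30.0935 kN.
I_c = (π/8 − 8/(9π))·r⁴ = 0.109757 × 1.8⁴ = 1.15219 m⁴.
Centre of pressure: y_p = y_c + I_c/(y_c·A) = 0.763944 + 1.15219/(0.763944 × 5.08938) = 0.763944 + 0.296345 = 1.06029 m along the plane.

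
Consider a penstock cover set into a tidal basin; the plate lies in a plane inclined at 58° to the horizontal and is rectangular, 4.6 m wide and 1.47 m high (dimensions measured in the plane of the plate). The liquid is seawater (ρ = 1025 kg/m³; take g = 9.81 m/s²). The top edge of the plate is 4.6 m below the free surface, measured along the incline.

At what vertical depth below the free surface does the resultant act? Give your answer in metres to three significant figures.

γ = ρg = 1025 × 9.81 / 1000 = 10.05525 kN/m³.
Let θ = 58° be the plate's angle to the horizontal; measure y along the incline from where the plane meets the free surface. Vertical depth h = y·sinθ with sinθ = 0.848048.
The centroid lies 1.47/2 = 0.735 m below the top edge, so y_c = 4.6 + 0.735 = 5.335 m and h_c = 5.335 × 0.848048 = 4.52434 m.
A = 4.6 × 1.47 = 6.762 m².
Resultant F = γ·h_c·A = 10.05525 × 4.52434 × 6.762 = 307.626 kN.
I_c = b·h³/12 = 4.6 × 1.47³/12 = 1.21767 m⁴.
Centre of pressure: y_p = y_c + I_c/(y_c·A) = 5.335 + 1.21767/(5.335 × 6.762) = 5.335 + 0.0337536 = 5.36875 m along the plane.
Vertically, h_p = y_p·sinθ = 5.36875 × 0.848048 = 4.55296 m.

h_p = 4.55 m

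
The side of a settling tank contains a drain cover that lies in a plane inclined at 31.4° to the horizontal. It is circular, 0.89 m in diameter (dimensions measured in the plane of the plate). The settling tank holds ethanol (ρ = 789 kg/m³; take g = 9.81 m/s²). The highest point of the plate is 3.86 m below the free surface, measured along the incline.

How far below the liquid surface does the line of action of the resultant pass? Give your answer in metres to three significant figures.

γ = ρg = 789 × 9.81 / 1000 = 7.74009 kN/m³.
Let θ = 31.4° be the plate's angle to the horizontal; measure y along the incline from where the plane meets the free surface. Vertical depth h = y·sinθ with sinθ = 0.521010.
The centroid is at the centre, 0.445 m below the top of the plate, so y_c = 3.86 + 0.445 = 4.305 m and h_c = 4.305 × 0.521010 = 2.24295 m.
A = π(0.445)² = 0.622114 m².
Resultant F = γ·h_c·A = 7.74009 × 2.24295 × 0.622114 = 10.8003 kN.
I_c = πr⁴/4 = π × 0.445⁴/4 = 0.0307985 m⁴.
Centre of pressure: y_p = y_c + I_c/(y_c·A) = 4.305 + 0.0307985/(4.305 × 0.622114) = 4.305 + 0.0114997 = 4.3165 m along the plane.
Vertically, h_p = y_p·sinθ = 4.3165 × 0.521010 = 2.24894 m.

h_p = 2.25 m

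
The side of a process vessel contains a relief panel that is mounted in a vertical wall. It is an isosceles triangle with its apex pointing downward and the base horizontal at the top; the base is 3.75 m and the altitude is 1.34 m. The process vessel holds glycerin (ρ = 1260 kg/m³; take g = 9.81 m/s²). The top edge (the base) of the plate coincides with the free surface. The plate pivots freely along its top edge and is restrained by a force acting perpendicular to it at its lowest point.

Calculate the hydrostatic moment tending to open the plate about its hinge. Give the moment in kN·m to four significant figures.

γ = ρg = 1260 × 9.81 / 1000 = 12.3606 kN/m³.
With the apex down, the centroid sits h/3 = 1.34/3 = 0.446667 m below the base (the top edge), so the centroid depth is h_c = 0.446667 m.
A = ½ × 3.75 × 1.34 = 2.5125 m².
Resultant F = γ·h_c·A = 12.3606 × 0.446667 × 2.5125 = 13.8717 kN.
I_c = b·h³/36 = 3.75 × 1.34³/36 = 0.250636 m⁴.
Centre of pressure: y_p = y_c + I_c/(y_c·A) = 0.446667 + 0.250636/(0.446667 × 2.5125) = 0.446667 + 0.223333 = 0.67 m along the plane.
The resultant acts 0.446667 + 0.223333 = 0.67 m (along the plate) below the hinge at the top edge, so the moment about the hinge is M = F × 0.67 = 13.8717 × 0.67 = 9.29404 kN·m.

M ≈ 9.294 kN·m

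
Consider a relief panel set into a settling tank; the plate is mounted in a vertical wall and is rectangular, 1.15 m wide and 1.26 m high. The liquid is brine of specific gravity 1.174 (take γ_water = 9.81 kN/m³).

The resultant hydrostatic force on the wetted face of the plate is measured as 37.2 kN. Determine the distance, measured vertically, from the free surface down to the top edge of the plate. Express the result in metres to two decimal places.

γ = 1.174 × 9.81 = 11.51694 kN/m³.
A = 1.15 × 1.26 = 1.449 m².
From F = γ·h_c·A, the centroid depth is h_c = 37.2/(11.51694 × 1.449) = 2.22914 m.
The centroid lies 1.26/2 = 0.63 m below the top edge, so the top edge sits at h_top = 2.22914 − 0.63 = 1.59914 m below the surface.

d_top ≈ 1.60 m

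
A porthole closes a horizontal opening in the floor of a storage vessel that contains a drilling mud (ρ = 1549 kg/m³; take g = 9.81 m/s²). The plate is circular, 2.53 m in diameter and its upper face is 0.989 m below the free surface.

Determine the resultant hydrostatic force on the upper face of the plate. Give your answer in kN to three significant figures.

F ≈ 75.6 kN

γ = ρg = 1549 × 9.81 / 1000 = 15.19569 kN/m³.
The plate is horizontal, so pressure is uniform at p = γ·h = 15.19569 × 0.989 = 15.0285 kN/m².
A = π(1.265)² = 5.02726 m².
F = p·A = 15.0285 × 5.02726 = 75.5522 kN.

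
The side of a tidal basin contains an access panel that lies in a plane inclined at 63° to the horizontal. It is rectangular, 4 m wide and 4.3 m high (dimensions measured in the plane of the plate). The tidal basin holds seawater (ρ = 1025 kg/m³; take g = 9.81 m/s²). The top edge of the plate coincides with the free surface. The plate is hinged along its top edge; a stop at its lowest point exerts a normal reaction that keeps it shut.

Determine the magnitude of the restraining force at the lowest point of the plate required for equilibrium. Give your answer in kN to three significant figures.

P ≈ 221 kN

γ = ρg = 1025 × 9.81 / 1000 = 10.05525 kN/m³.
Let θ = 63° be the plate's angle to the horizontal; measure y along the incline from where the plane meets the free surface. Vertical depth h = y·sinθ with sinθ = 0.891007.
The centroid lies 4.3/2 = 2.15 m below the top edge, so y_c = 2.15 m and h_c = 2.15 × 0.891007 = 1.91567 m.
A = 4 × 4.3 = 17.2 m².
Resultant F = γ·h_c·A = 10.05525 × 1.91567 × 17.2 = 331.316 kN.
I_c = b·h³/12 = 4 × 4.3³/12 = 26.5023 m⁴.
Centre of pressure: y_p = y_c + I_c/(y_c·A) = 2.15 + 26.5023/(2.15 × 17.2) = 2.15 + 0.716666 = 2.86667 m along the plane.
The resultant acts 2.15 + 0.716666 = 2.86667 m (along the plate) below the hinge at the top edge, so the moment about the hinge is M = F × 2.86667 = 331.316 × 2.86667 = 949.774 kN·m.
A normal force at the bottom, 4.3 m from the hinge, must supply this moment: P = 949.774/4.3 = 220.878 kN.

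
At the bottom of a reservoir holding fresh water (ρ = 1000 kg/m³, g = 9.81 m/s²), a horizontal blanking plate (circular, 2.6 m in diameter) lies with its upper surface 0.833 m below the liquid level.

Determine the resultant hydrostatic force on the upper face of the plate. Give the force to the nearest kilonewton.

F ≈ 43 kN

γ = ρg = 1000 × 9.81 = 9810 N/m³ = 9.81 kN/m³.
The plate is horizontal, so pressure is uniform at p = γ·h = 9.81 × 0.833 = 8.17173 kN/m².
A = π(1.3)² = 5.30929 m².
F = p·A = 8.17173 × 5.30929 = 43.3861 kN.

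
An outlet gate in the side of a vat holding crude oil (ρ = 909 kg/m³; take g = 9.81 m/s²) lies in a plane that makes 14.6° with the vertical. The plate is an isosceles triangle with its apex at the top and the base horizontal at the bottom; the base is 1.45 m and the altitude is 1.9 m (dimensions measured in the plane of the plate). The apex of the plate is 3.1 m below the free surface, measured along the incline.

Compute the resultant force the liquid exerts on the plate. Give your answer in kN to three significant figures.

F ≈ 51.9 kN

γ = ρg = 909 × 9.81 / 1000 = 8.91729 kN/m³.
The plate makes 14.6° with the vertical, i.e. θ = 90° − 14.6° = 75.4° to the horizontal. Measuring y along the incline from the free-surface line, vertical depth h = y·sinθ with sinθ = 0.967709.
With the apex up, the centroid sits 2h/3 = 2 × 1.9/3 = 1.26667 m below the apex, so y_c = 3.1 + 1.26667 = 4.36667 m and h_c = 4.36667 × 0.967709 = 4.22567 m.
A = ½ × 1.45 × 1.9 = 1.3775 m².
Resultant F = γ·h_c·A = 8.91729 × 4.22567 × 1.3775 = 51.9063 kN.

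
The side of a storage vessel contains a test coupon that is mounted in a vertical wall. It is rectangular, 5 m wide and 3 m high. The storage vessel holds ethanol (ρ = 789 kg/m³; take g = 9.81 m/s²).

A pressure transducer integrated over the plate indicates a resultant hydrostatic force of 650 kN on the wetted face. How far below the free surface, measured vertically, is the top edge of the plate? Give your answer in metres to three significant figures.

d_top ≈ 4.10 m

γ = ρg = 789 × 9.81 / 1000 = 7.74009 kN/m³.
A = 5 × 3 = 15 m².
From F = γ·h_c·A, the centroid depth is h_c = 650/(7.74009 × 15) = 5.59856 m.
The centroid lies 3/2 = 1.5 m below the top edge, so the top edge sits at h_top = 5.59856 − 1.5 = 4.09856 m below the surface.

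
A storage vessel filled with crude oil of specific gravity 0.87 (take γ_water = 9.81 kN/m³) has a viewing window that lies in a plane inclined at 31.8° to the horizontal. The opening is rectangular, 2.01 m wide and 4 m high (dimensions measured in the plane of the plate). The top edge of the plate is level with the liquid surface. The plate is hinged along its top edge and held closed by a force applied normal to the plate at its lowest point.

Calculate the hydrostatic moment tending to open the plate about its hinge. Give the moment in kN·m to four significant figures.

M ≈ 192.8 kN·m

γ = 0.87 × 9.81 = 8.5347 kN/m³.
Let θ = 31.8° be the plate's angle to the horizontal; measure y along the incline from where the plane meets the free surface. Vertical depth h = y·sinθ with sinθ = 0.526956.
The centroid lies 4/2 = 2 m below the top edge, so y_c = 2 m and h_c = 2 × 0.526956 = 1.05391 m.
A = 2.01 × 4 = 8.04 m².
Resultant F = γ·h_c·A = 8.5347 × 1.05391 × 8.04 = 72.3182 kN.
I_c = b·h³/12 = 2.01 × 4³/12 = 10.72 m⁴.
Centre of pressure: y_p = y_c + I_c/(y_c·A) = 2 + 10.72/(2 × 8.04) = 2 + 0.666667 = 2.66667 m along the plane.
The resultant acts 2 + 0.666667 = 2.66667 m (along the plate) below the hinge at the top edge, so the moment about the hinge is M = F × 2.66667 = 72.3182 × 2.66667 = 192.849 kN·m.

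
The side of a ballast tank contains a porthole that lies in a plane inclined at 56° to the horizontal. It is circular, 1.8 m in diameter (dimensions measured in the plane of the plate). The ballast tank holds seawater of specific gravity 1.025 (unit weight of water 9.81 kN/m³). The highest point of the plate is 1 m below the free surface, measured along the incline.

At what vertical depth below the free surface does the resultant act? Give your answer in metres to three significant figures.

γ = 1.025 × 9.81 = 10.05525 kN/m³.
Let θ = 56° be the plate's angle to the horizontal; measure y along the incline from where the plane meets the free surface. Vertical depth h = y·sinθ with sinθ = 0.829038.
The centroid is at the centre, 0.9 m below the top of the plate, so y_c = 1 + 0.9 = 1.9 m and h_c = 1.9 × 0.829038 = 1.57517 m.
A = π(0.9)² = 2.54469 m².
Resultant F = γ·h_c·A = 10.05525 × 1.57517 × 2.54469 = 40.3047 kN.
I_c = πr⁴/4 = π × 0.9⁴/4 = 0.5153 m⁴.
Centre of pressure: y_p = y_c + I_c/(y_c·A) = 1.9 + 0.5153/(1.9 × 2.54469) = 1.9 + 0.106579 = 2.00658 m along the plane.
Vertically, h_p = y_p·sinθ = 2.00658 × 0.829038 = 1.66353 m.

h_p = 1.66 m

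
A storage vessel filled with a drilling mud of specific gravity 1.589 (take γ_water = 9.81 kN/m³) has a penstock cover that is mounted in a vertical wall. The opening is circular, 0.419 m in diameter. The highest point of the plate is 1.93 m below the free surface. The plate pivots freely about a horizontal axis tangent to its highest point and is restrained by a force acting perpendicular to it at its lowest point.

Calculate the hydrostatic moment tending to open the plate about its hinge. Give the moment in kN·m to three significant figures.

M ≈ 0.987 kN·m

γ = 1.589 × 9.81 = 15.58809 kN/m³.
The centroid is at the centre, 0.2095 m below the top of the plate, so the centroid depth is h_c = 1.93 + 0.2095 = 2.1395 m.
A = π(0.2095)² = 0.137885 m².
Resultant F = γ·h_c·A = 15.58809 × 2.1395 × 0.137885 = 4.59856 kN.
I_c = πr⁴/4 = π × 0.2095⁴/4 = 0.00151295 m⁴.
Centre of pressure: y_p = y_c + I_c/(y_c·A) = 2.1395 + 0.00151295/(2.1395 × 0.137885) = 2.1395 + 0.00512856 = 2.14463 m along the plane.
The resultant acts 0.2095 + 0.00512856 = 0.214629 m (along the plate) below the hinge at the top edge, so the moment about the hinge is M = F × 0.214629 = 4.59856 × 0.214629 = 0.986984 kN·m.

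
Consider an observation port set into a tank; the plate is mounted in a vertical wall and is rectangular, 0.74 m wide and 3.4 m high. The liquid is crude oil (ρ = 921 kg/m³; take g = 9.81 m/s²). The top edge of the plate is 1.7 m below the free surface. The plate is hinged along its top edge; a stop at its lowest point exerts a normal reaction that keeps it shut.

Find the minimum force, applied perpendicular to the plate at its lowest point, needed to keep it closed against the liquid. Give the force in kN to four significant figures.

γ = ρg = 921 × 9.81 / 1000 = 9.03501 kN/m³.
The centroid lies 3.4/2 = 1.7 m below the top edge, so the centroid depth is h_c = 1.7 + 1.7 = 3.4 m.
A = 0.74 × 3.4 = 2.516 m².
Resultant F = γ·h_c·A = 9.03501 × 3.4 × 2.516 = 77.2891 kN.
I_c = b·h³/12 = 0.74 × 3.4³/12 = 2.42375 m⁴.
Centre of pressure: y_p = y_c + I_c/(y_c·A) = 3.4 + 2.42375/(3.4 × 2.516) = 3.4 + 0.283334 = 3.68333 m along the plane.
The resultant acts 1.7 + 0.283334 = 1.98333 m (along the plate) below the hinge at the top edge, so the moment about the hinge is M = F × 1.98333 = 77.2891 × 1.98333 = 153.29 kN·m.
A normal force at the bottom, 3.4 m from the hinge, must supply this moment: P = 153.29/3.4 = 45.0853 kN.

P ≈ 45.09 kN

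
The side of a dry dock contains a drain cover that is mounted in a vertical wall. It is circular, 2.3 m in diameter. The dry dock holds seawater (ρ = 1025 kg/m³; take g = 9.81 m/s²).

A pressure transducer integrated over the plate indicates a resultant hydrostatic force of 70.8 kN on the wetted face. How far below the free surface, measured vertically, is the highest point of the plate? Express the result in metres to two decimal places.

d_top ≈ 0.54 m

γ = ρg = 1025 × 9.81 / 1000 = 10.05525 kN/m³.
A = π(1.15)² = 4.15476 m².
From F = γ·h_c·A, the centroid depth is h_c = 70.8/(10.05525 × 4.15476) = 1.69471 m.
The centroid is at the centre, 1.15 m below the top of the plate, so the highest point sits at h_top = 1.69471 − 1.15 = 0.54471 m below the surface.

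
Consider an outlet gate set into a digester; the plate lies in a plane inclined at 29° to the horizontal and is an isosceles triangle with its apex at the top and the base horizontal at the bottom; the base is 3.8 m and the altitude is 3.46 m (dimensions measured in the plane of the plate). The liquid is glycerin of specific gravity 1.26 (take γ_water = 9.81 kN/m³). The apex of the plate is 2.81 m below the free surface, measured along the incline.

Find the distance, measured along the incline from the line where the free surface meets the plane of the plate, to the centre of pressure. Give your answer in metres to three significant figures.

y_p = 5.25 m

γ = 1.26 × 9.81 = 12.3606 kN/m³.
Let θ = 29° be the plate's angle to the horizontal; measure y along the incline from where the plane meets the free surface. Vertical depth h = y·sinθ with sinθ = 0.484810.
With the apex up, the centroid sits 2h/3 = 2 × 3.46/3 = 2.30667 m below the apex, so y_c = 2.81 + 2.30667 = 5.11667 m and h_c = 5.11667 × 0.484810 = 2.48061 m.
A = ½ × 3.8 × 3.46 = 6.574 m².
Resultant F = γ·h_c·A = 12.3606 × 2.48061 × 6.574 = 201.571 kN.
I_c = b·h³/36 = 3.8 × 3.46³/36 = 4.37229 m⁴.
Centre of pressure: y_p = y_c + I_c/(y_c·A) = 5.11667 + 4.37229/(5.11667 × 6.574) = 5.11667 + 0.129985 = 5.24665 m along the plane.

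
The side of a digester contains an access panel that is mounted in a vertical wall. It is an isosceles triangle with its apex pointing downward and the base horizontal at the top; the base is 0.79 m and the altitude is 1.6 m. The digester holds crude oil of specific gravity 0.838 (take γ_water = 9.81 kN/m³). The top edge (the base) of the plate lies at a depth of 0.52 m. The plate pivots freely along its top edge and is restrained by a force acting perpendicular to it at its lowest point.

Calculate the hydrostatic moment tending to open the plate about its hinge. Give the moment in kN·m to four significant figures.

γ = 0.838 × 9.81 = 8.22078 kN/m³.
With the apex down, the centroid sits h/3 = 1.6/3 = 0.533333 m below the base (the top edge), so the centroid depth is h_c = 0.52 + 0.533333 = 1.05333 m.
A = ½ × 0.79 × 1.6 = 0.632 m².
Resultant F = γ·h_c·A = 8.22078 × 1.05333 × 0.632 = 5.47261 kN.
I_c = b·h³/36 = 0.79 × 1.6³/36 = 0.0898844 m⁴.
Centre of pressure: y_p = y_c + I_c/(y_c·A) = 1.05333 + 0.0898844/(1.05333 × 0.632) = 1.05333 + 0.135021 = 1.18835 m along the plane.
The resultant acts 0.533333 + 0.135021 = 0.668354 m (along the plate) below the hinge at the top edge, so the moment about the hinge is M = F × 0.668354 = 5.47261 × 0.668354 = 3.65764 kN·m.

M ≈ 3.658 kN·m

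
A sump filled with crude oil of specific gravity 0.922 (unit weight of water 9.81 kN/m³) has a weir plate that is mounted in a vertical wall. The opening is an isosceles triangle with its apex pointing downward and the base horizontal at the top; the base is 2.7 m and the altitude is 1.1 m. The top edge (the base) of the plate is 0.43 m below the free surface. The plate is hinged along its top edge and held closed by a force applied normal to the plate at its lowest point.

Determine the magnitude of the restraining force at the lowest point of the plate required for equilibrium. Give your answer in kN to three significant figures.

γ = 0.922 × 9.81 = 9.04482 kN/m³.
With the apex down, the centroid sits h/3 = 1.1/3 = 0.366667 m below the base (the top edge), so the centroid depth is h_c = 0.43 + 0.366667 = 0.796667 m.
A = ½ × 2.7 × 1.1 = 1.485 m².
Resultant F = γ·h_c·A = 9.04482 × 0.796667 × 1.485 = 10.7005 kN.
I_c = b·h³/36 = 2.7 × 1.1³/36 = 0.099825 m⁴.
Centre of pressure: y_p = y_c + I_c/(y_c·A) = 0.796667 + 0.099825/(0.796667 × 1.485) = 0.796667 + 0.0843793 = 0.881046 m along the plane.
The resultant acts 0.366667 + 0.0843793 = 0.451046 m (along the plate) below the hinge at the top edge, so the moment about the hinge is M = F × 0.451046 = 10.7005 × 0.451046 = 4.82642 kN·m.
A normal force at the bottom, 1.1 m from the hinge, must supply this moment: P = 4.82642/1.1 = 4.38765 kN.

P ≈ 4.39 kN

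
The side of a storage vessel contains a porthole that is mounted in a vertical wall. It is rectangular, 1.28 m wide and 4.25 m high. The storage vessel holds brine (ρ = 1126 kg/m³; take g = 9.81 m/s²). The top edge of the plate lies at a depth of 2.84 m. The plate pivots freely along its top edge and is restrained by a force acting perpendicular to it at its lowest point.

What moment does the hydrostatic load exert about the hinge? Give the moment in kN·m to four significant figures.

M ≈ 724.4 kN·m

γ = ρg = 1126 × 9.81 / 1000 = 11.04606 kN/m³.
The centroid lies 4.25/2 = 2.125 m below the top edge, so the centroid depth is h_c = 2.84 + 2.125 = 4.965 m.
A = 1.28 × 4.25 = 5.44 m².
Resultant F = γ·h_c·A = 11.04606 × 4.965 × 5.44 = 298.35 kN.
I_c = b·h³/12 = 1.28 × 4.25³/12 = 8.18833 m⁴.
Centre of pressure: y_p = y_c + I_c/(y_c·A) = 4.965 + 8.18833/(4.965 × 5.44) = 4.965 + 0.303164 = 5.26816 m along the plane.
The resultant acts 2.125 + 0.303164 = 2.42816 m (along the plate) below the hinge at the top edge, so the moment about the hinge is M = F × 2.42816 = 298.35 × 2.42816 = 724.442 kN·m.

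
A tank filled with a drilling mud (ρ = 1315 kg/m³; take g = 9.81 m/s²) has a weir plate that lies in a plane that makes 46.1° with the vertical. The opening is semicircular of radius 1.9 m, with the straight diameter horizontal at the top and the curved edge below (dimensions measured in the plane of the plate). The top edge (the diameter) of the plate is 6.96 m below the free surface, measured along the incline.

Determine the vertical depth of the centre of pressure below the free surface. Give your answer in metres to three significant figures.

γ = ρg = 1315 × 9.81 / 1000 = 12.90015 kN/m³.
The plate makes 46.1° with the vertical, i.e. θ = 90° − 46.1° = 43.9° to the horizontal. Measuring y along the incline from the free-surface line, vertical depth h = y·sinθ with sinθ = 0.693402.
The centroid of a semicircle lies 4r/(3π) = 0.806385 m from the diameter, here below the top edge, so y_c = 6.96 + 0.806385 = 7.76638 m and h_c = 7.76638 × 0.693402 = 5.38522 m.
A = πr²/2 = π × 1.9²/2 = 5.67057 m².
Resultant F = γ·h_c·A = 12.90015 × 5.38522 × 5.67057 = 393.935 kN.
I_c = (π/8 − 8/(9π))·r⁴ = 0.109757 × 1.9⁴ = 1.43036 m⁴.
Centre of pressure: y_p = y_c + I_c/(y_c·A) = 7.76638 + 1.43036/(7.76638 × 5.67057) = 7.76638 + 0.0324788 = 7.79886 m along the plane.
Vertically, h_p = y_p·sinθ = 7.79886 × 0.693402 = 5.40775 m.

h_p = 5.41 m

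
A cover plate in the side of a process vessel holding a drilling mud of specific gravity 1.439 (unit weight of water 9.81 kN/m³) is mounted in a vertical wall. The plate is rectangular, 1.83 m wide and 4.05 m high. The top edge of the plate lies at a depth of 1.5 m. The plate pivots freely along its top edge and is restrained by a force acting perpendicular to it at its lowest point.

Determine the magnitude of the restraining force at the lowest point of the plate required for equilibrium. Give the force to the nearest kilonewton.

γ = 1.439 × 9.81 = 14.11659 kN/m³.
The centroid lies 4.05/2 = 2.025 m below the top edge, so the centroid depth is h_c = 1.5 + 2.025 = 3.525 m.
A = 1.83 × 4.05 = 7.4115 m².
Resultant F = γ·h_c·A = 14.11659 × 3.525 × 7.4115 = 368.804 kN.
I_c = b·h³/12 = 1.83 × 4.05³/12 = 10.1306 m⁴.
Centre of pressure: y_p = y_c + I_c/(y_c·A) = 3.525 + 10.1306/(3.525 × 7.4115) = 3.525 + 0.387766 = 3.91277 m along the plane.
The resultant acts 2.025 + 0.387766 = 2.41277 m (along the plate) below the hinge at the top edge, so the moment about the hinge is M = F × 2.41277 = 368.804 × 2.41277 = 889.839 kN·m.
A normal force at the bottom, 4.05 m from the hinge, must supply this moment: P = 889.839/4.05 = 219.713 kN.

P ≈ 220 kN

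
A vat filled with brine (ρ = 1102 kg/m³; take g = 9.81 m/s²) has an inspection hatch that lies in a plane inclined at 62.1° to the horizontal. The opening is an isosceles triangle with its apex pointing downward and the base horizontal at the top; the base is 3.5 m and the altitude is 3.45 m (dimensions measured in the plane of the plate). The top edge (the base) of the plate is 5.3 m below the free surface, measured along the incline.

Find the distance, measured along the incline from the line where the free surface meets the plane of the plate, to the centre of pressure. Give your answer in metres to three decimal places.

γ = ρg = 1102 × 9.81 / 1000 = 10.81062 kN/m³.
Let θ = 62.1° be the plate's angle to the horizontal; measure y along the incline from where the plane meets the free surface. Vertical depth h = y·sinθ with sinθ = 0.883766.
With the apex down, the centroid sits h/3 = 3.45/3 = 1.15 m below the base (the top edge), so y_c = 5.3 + 1.15 = 6.45 m and h_c = 6.45 × 0.883766 = 5.70029 m.
A = ½ × 3.5 × 3.45 = 6.0375 m².
Resultant F = γ·h_c·A = 10.81062 × 5.70029 × 6.0375 = 372.053 kN.
I_c = b·h³/36 = 3.5 × 3.45³/36 = 3.9923 m⁴.
Centre of pressure: y_p = y_c + I_c/(y_c·A) = 6.45 + 3.9923/(6.45 × 6.0375) = 6.45 + 0.102519 = 6.55252 m along the plane.

y_p = 6.553 m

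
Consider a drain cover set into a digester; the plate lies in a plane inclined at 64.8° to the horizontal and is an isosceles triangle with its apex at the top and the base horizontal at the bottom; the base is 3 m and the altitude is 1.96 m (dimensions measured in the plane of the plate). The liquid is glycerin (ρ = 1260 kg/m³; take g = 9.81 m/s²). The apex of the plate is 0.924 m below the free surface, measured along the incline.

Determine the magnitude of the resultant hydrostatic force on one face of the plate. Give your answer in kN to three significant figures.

γ = ρg = 1260 × 9.81 / 1000 = 12.3606 kN/m³.
Let θ = 64.8° be the plate's angle to the horizontal; measure y along the incline from where the plane meets the free surface. Vertical depth h = y·sinθ with sinθ = 0.904827.
With the apex up, the centroid sits 2h/3 = 2 × 1.96/3 = 1.30667 m below the apex, so y_c = 0.924 + 1.30667 = 2.23067 m and h_c = 2.23067 × 0.904827 = 2.01837 m.
A = ½ × 3 × 1.96 = 2.94 m².
Resultant F = γ·h_c·A = 12.3606 × 2.01837 × 2.94 = 73.3479 kN.

F ≈ 73.3 kN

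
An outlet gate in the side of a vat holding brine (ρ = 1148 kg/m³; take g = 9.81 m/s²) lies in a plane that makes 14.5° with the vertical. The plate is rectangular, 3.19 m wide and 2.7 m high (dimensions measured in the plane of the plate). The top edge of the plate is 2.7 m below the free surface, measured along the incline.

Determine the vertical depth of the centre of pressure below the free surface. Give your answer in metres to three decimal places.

h_p = 4.066 m

γ = ρg = 1148 × 9.81 / 1000 = 11.26188 kN/m³.
The plate makes 14.5° with the vertical, i.e. θ = 90° − 14.5° = 75.5° to the horizontal. Measuring y along the incline from the free-surface line, vertical depth h = y·sinθ with sinθ = 0.968148.
The centroid lies 2.7/2 = 1.35 m below the top edge, so y_c = 2.7 + 1.35 = 4.05 m and h_c = 4.05 × 0.968148 = 3.921 m.
A = 3.19 × 2.7 = 8.613 m².
Resultant F = γ·h_c·A = 11.26188 × 3.921 × 8.613 = 380.331 kN.
I_c = b·h³/12 = 3.19 × 2.7³/12 = 5.2324 m⁴.
Centre of pressure: y_p = y_c + I_c/(y_c·A) = 4.05 + 5.2324/(4.05 × 8.613) = 4.05 + 0.15 = 4.2 m along the plane.
Vertically, h_p = y_p·sinθ = 4.2 × 0.968148 = 4.06622 m.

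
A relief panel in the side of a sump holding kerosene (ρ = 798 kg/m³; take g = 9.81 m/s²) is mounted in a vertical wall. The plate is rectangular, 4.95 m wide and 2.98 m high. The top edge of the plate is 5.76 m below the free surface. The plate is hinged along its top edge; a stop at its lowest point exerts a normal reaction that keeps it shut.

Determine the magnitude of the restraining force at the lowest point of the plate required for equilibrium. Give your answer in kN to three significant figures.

γ = ρg = 798 × 9.81 / 1000 = 7.82838 kN/m³.
The centroid lies 2.98/2 = 1.49 m below the top edge, so the centroid depth is h_c = 5.76 + 1.49 = 7.25 m.
A = 4.95 × 2.98 = 14.751 m².
Resultant F = γ·h_c·A = 7.82838 × 7.25 × 14.751 = 837.204 kN.
I_c = b·h³/12 = 4.95 × 2.98³/12 = 10.9162 m⁴.
Centre of pressure: y_p = y_c + I_c/(y_c·A) = 7.25 + 10.9162/(7.25 × 14.751) = 7.25 + 0.102073 = 7.35207 m along the plane.
The resultant acts 1.49 + 0.102073 = 1.59207 m (along the plate) below the hinge at the top edge, so the moment about the hinge is M = F × 1.59207 = 837.204 × 1.59207 = 1332.89 kN·m.
A normal force at the bottom, 2.98 m from the hinge, must supply this moment: P = 1332.89/2.98 = 447.279 kN.

P ≈ 447 kN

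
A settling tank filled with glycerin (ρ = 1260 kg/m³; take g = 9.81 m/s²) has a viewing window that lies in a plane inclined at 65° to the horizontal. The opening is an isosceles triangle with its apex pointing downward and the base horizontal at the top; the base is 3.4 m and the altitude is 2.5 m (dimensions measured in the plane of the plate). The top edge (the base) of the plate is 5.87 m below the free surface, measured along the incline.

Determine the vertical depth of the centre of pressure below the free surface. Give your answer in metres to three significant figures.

h_p = 6.12 m

γ = ρg = 1260 × 9.81 / 1000 = 12.3606 kN/m³.
Let θ = 65° be the plate's angle to the horizontal; measure y along the incline from where the plane meets the free surface. Vertical depth h = y·sinθ with sinθ = 0.906308.
With the apex down, the centroid sits h/3 = 2.5/3 = 0.833333 m below the base (the top edge), so y_c = 5.87 + 0.833333 = 6.70333 m and h_c = 6.70333 × 0.906308 = 6.07528 m.
A = ½ × 3.4 × 2.5 = 4.25 m².
Resultant F = γ·h_c·A = 12.3606 × 6.07528 × 4.25 = 319.15 kN.
I_c = b·h³/36 = 3.4 × 2.5³/36 = 1.47569 m⁴.
Centre of pressure: y_p = y_c + I_c/(y_c·A) = 6.70333 + 1.47569/(6.70333 × 4.25) = 6.70333 + 0.0517983 = 6.75513 m along the plane.
Vertically, h_p = y_p·sinθ = 6.75513 × 0.906308 = 6.12223 m.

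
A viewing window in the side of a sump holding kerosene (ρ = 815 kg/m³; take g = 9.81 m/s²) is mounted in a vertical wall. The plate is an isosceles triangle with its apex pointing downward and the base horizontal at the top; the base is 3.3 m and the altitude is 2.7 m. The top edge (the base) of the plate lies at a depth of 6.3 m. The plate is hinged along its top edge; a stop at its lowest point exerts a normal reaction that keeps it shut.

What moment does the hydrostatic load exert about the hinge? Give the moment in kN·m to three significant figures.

M ≈ 245 kN·m

γ = ρg = 815 × 9.81 / 1000 = 7.99515 kN/m³.
With the apex down, the centroid sits h/3 = 2.7/3 = 0.9 m below the base (the top edge), so the centroid depth is h_c = 6.3 + 0.9 = 7.2 m.
A = ½ × 3.3 × 2.7 = 4.455 m².
Resultant F = γ·h_c·A = 7.99515 × 7.2 × 4.455 = 256.452 kN.
I_c = b·h³/36 = 3.3 × 2.7³/36 = 1.80428 m⁴.
Centre of pressure: y_p = y_c + I_c/(y_c·A) = 7.2 + 1.80428/(7.2 × 4.455) = 7.2 + 0.0562502 = 7.25625 m along the plane.
The resultant acts 0.9 + 0.0562502 = 0.95625 m (along the plate) below the hinge at the top edge, so the moment about the hinge is M = F × 0.95625 = 256.452 × 0.95625 = 245.232 kN·m.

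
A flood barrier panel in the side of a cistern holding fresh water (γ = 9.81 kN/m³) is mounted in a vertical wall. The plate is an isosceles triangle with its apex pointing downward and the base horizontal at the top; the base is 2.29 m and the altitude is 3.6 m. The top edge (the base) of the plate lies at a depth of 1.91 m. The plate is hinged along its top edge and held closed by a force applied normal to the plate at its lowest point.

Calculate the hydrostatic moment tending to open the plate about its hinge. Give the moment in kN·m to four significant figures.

M ≈ 180.0 kN·m

γ = 9.81 kN/m³.
With the apex down, the centroid sits h/3 = 3.6/3 = 1.2 m below the base (the top edge), so the centroid depth is h_c = 1.91 + 1.2 = 3.11 m.
A = ½ × 2.29 × 3.6 = 4.122 m².
Resultant F = γ·h_c·A = 9.81 × 3.11 × 4.122 = 125.759 kN.
I_c = b·h³/36 = 2.29 × 3.6³/36 = 2.96784 m⁴.
Centre of pressure: y_p = y_c + I_c/(y_c·A) = 3.11 + 2.96784/(3.11 × 4.122) = 3.11 + 0.231511 = 3.34151 m along the plane.
The resultant acts 1.2 + 0.231511 = 1.43151 m (along the plate) below the hinge at the top edge, so the moment about the hinge is M = F × 1.43151 = 125.759 × 1.43151 = 180.025 kN·m.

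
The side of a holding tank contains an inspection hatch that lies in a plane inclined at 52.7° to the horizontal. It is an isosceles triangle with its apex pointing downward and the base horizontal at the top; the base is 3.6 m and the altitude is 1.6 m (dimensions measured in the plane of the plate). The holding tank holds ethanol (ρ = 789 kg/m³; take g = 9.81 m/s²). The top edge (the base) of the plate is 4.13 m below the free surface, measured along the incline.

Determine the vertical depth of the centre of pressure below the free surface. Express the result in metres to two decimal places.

γ = ρg = 789 × 9.81 / 1000 = 7.74009 kN/m³.
Let θ = 52.7° be the plate's angle to the horizontal; measure y along the incline from where the plane meets the free surface. Vertical depth h = y·sinθ with sinθ = 0.795473.
With the apex down, the centroid sits h/3 = 1.6/3 = 0.533333 m below the base (the top edge), so y_c = 4.13 + 0.533333 = 4.66333 m and h_c = 4.66333 × 0.795473 = 3.70955 m.
A = ½ × 3.6 × 1.6 = 2.88 m².
Resultant F = γ·h_c·A = 7.74009 × 3.70955 × 2.88 = 82.6913 kN.
I_c = b·h³/36 = 3.6 × 1.6³/36 = 0.4096 m⁴.
Centre of pressure: y_p = y_c + I_c/(y_c·A) = 4.66333 + 0.4096/(4.66333 × 2.88) = 4.66333 + 0.030498 = 4.69383 m along the plane.
Vertically, h_p = y_p·sinθ = 4.69383 × 0.795473 = 3.73382 m.

h_p = 3.73 m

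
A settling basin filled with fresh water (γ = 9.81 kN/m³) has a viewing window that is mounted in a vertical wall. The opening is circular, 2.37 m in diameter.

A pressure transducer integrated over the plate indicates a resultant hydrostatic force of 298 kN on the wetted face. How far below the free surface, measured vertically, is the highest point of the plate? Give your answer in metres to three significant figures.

γ = 9.81 kN/m³.
A = π(1.185)² = 4.4115 m².
From F = γ·h_c·A, the centroid depth is h_c = 298/(9.81 × 4.4115) = 6.8859 m.
The centroid is at the centre, 1.185 m below the top of the plate, so the highest point sits at h_top = 6.8859 − 1.185 = 5.7009 m below the surface.

d_top ≈ 5.70 m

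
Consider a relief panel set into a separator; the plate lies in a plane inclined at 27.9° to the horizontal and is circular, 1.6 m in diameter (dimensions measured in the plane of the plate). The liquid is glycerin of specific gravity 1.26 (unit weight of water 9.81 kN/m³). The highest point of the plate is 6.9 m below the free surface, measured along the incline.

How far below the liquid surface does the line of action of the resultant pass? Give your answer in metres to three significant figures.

γ = 1.26 × 9.81 = 12.3606 kN/m³.
Let θ = 27.9° be the plate's angle to the horizontal; measure y along the incline from where the plane meets the free surface. Vertical depth h = y·sinθ with sinθ = 0.467930.
The centroid is at the centre, 0.8 m below the top of the plate, so y_c = 6.9 + 0.8 = 7.7 m and h_c = 7.7 × 0.467930 = 3.60306 m.
A = π(0.8)² = 2.01062 m².
Resultant F = γ·h_c·A = 12.3606 × 3.60306 × 2.01062 = 89.5449 kN.
I_c = πr⁴/4 = π × 0.8⁴/4 = 0.321699 m⁴.
Centre of pressure: y_p = y_c + I_c/(y_c·A) = 7.7 + 0.321699/(7.7 × 2.01062) = 7.7 + 0.0207792 = 7.72078 m along the plane.
Vertically, h_p = y_p·sinθ = 7.72078 × 0.467930 = 3.61278 m.

h_p = 3.61 m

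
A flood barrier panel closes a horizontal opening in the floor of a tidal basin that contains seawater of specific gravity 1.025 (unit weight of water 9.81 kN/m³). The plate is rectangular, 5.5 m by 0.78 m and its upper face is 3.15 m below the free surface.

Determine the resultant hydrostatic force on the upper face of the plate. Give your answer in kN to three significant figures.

F ≈ 136 kN

γ = 1.025 × 9.81 = 10.05525 kN/m³.
The plate is horizontal, so pressure is uniform at p = γ·h = 10.05525 × 3.15 = 31.674 kN/m².
A = 5.5 × 0.78 = 4.29 m².
F = p·A = 31.674 × 4.29 = 135.881 kN.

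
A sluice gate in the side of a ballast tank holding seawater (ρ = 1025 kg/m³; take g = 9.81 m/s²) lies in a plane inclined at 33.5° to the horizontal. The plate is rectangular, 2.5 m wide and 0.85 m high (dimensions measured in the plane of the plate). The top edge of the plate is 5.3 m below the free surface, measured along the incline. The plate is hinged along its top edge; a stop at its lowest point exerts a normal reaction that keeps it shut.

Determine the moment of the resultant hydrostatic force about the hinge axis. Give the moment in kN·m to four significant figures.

M ≈ 29.41 kN·m

γ = ρg = 1025 × 9.81 / 1000 = 10.05525 kN/m³.
Let θ = 33.5° be the plate's angle to the horizontal; measure y along the incline from where the plane meets the free surface. Vertical depth h = y·sinθ with sinθ = 0.551937.
The centroid lies 0.85/2 = 0.425 m below the top edge, so y_c = 5.3 + 0.425 = 5.725 m and h_c = 5.725 × 0.551937 = 3.15984 m.
A = 2.5 × 0.85 = 2.125 m².
Resultant F = γ·h_c·A = 10.05525 × 3.15984 × 2.125 = 67.5176 kN.
I_c = b·h³/12 = 2.5 × 0.85³/12 = 0.127943 m⁴.
Centre of pressure: y_p = y_c + I_c/(y_c·A) = 5.725 + 0.127943/(5.725 × 2.125) = 5.725 + 0.0105168 = 5.73552 m along the plane.
The resultant acts 0.425 + 0.0105168 = 0.435517 m (along the plate) below the hinge at the top edge, so the moment about the hinge is M = F × 0.435517 = 67.5176 × 0.435517 = 29.4051 kN·m.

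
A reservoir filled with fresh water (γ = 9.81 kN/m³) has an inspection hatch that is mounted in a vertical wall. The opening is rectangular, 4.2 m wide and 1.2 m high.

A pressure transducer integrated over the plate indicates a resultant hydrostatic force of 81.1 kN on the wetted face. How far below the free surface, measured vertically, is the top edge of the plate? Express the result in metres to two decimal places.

d_top ≈ 1.04 m

γ = 9.81 kN/m³.
A = 4.2 × 1.2 = 5.04 m².
From F = γ·h_c·A, the centroid depth is h_c = 81.1/(9.81 × 5.04) = 1.64029 m.
The centroid lies 1.2/2 = 0.6 m below the top edge, so the top edge sits at h_top = 1.64029 − 0.6 = 1.04029 m below the surface.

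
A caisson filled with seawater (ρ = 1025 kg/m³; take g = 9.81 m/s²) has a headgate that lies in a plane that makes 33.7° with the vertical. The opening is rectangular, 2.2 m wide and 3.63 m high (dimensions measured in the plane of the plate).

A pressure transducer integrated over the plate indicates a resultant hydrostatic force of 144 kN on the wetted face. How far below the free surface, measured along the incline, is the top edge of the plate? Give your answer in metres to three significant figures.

y_top ≈ 0.340 m

γ = ρg = 1025 × 9.81 / 1000 = 10.05525 kN/m³.
A = 2.2 × 3.63 = 7.986 m².
From F = γ·h_c·A, the centroid depth is h_c = 144/(10.05525 × 7.986) = 1.79325 m.
The plate makes 33.7° with the vertical, i.e. θ = 90° − 33.7° = 56.3° to the horizontal. Measuring y along the incline from the free-surface line, vertical depth h = y·sinθ with sinθ = 0.831954.
Along the incline, y_c = h_c/sinθ = 1.79325/0.831954 = 2.15547 m.
The centroid lies 3.63/2 = 1.815 m below the top edge, so the top edge sits at y_top = 2.15547 − 1.815 = 0.34047 m along the incline.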